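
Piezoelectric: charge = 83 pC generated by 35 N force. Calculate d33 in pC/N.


d33 = 83 / 35 = 2.4 pC/N

2.4


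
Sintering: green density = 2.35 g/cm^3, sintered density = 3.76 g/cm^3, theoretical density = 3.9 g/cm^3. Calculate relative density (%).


Relative = 3.76 / 3.9 * 100 = 96.4%

96.4


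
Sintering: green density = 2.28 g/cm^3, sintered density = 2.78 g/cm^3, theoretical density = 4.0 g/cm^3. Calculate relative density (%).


Relative = 2.78 / 4.0 * 100 = 69.5%

69.5


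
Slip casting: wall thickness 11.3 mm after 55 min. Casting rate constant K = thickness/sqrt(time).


K = 11.3 / sqrt(55) = 11.3 / 7.4162 = 1.524 mm/min^0.5

1.524


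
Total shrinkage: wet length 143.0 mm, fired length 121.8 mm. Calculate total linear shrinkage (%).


TS = (143.0 - 121.8) / 143.0 * 100 = 14.83%

14.83


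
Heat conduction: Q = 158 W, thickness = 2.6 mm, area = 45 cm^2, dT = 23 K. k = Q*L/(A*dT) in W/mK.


k = 158*2.6/1000/(45/10000*23) = 3.97 W/mK

3.97


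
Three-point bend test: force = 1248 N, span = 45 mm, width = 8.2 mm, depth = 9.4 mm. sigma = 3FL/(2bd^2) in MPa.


sigma = 3*1248*45/(2*8.2*9.4^2) = 116.3 MPa

116.3


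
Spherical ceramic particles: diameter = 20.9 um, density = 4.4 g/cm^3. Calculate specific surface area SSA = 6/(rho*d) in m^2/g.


SSA = 6 / (4.4 * 20.9) = 0.065 m^2/g

0.065


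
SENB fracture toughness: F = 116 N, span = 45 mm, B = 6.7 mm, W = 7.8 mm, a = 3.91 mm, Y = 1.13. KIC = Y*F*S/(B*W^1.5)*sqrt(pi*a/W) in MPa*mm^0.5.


KIC = 1.13*116*45/(6.7*7.8^1.5)*sqrt(pi*3.91/7.8) = 50.72

50.72


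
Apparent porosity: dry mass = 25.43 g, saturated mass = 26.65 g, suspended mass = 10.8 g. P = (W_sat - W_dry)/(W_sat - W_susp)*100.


P = (26.65 - 25.43) / (26.65 - 10.8) * 100 = 1.22 / 15.85 * 100 = 7.7%

7.7


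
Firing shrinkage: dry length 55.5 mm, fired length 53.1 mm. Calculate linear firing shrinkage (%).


FS = (55.5 - 53.1) / 55.5 * 100 = 4.32%

4.32


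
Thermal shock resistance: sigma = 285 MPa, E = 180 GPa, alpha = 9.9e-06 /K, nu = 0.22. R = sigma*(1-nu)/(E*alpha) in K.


R = 285*(1-0.22)/(180*1000*9.9e-06) = 125 K

125


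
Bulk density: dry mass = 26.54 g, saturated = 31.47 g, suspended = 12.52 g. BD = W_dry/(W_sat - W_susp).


BD = 26.54 / (31.47 - 12.52) = 26.54 / 18.95 = 1.401 g/cm^3

1.401


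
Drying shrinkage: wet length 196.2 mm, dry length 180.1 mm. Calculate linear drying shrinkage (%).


DS = (196.2 - 180.1) / 196.2 * 100 = 8.21%

8.21


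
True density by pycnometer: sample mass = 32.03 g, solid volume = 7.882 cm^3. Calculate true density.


TD = 32.03 / 7.882 = 4.064 g/cm^3

4.064


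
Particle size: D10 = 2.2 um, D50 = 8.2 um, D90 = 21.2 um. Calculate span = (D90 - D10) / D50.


Span = (21.2 - 2.2) / 8.2 = 19.0 / 8.2 = 2.317

2.317


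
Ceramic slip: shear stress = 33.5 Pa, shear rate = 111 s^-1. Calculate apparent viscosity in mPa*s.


eta = tau/gamma * 1000 = 33.5/111 * 1000 = 301.8 mPa*s

301.8


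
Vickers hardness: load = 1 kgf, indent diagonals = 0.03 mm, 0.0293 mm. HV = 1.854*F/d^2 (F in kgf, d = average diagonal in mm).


d_avg = (0.03+0.0293)/2 = 0.02965 mm
HV = 1.854*1/0.02965^2 = 2109

2109


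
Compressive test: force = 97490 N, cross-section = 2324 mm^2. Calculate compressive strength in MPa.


CS = 97490 / 2324 = 41.9 MPa

41.9


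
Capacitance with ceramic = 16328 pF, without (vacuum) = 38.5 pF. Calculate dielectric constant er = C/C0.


er = 16328 / 38.5 = 424.1

424.1


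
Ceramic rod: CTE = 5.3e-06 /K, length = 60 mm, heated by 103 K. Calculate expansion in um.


dL = 5.3e-06 * 60 * 103 * 1000 = 32.754 um

32.754


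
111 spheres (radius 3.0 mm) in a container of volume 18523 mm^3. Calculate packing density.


V_sphere = 4/3*pi*3.0^3 = 113.0973 mm^3
Total V = 111*113.0973 = 12553.8003 mm^3
PD = 12553.8003 / 18523 = 0.678

0.678


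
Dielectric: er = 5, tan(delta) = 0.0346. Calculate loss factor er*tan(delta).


Loss = 5 * 0.0346 = 0.173

0.173


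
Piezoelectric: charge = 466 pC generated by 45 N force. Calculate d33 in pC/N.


d33 = 466 / 45 = 10.4 pC/N

10.4


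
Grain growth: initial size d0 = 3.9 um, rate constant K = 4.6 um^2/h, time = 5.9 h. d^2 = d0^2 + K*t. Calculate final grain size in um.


d^2 = 3.9^2 + 4.6*5.9 = 42.35
d = sqrt(42.35) = 6.51 um

6.51


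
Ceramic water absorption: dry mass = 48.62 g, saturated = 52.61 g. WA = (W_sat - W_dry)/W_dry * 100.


WA = (52.61 - 48.62) / 48.62 * 100 = 8.21%

8.21


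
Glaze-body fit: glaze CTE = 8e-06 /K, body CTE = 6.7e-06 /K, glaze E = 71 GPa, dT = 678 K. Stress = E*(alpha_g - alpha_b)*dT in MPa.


Stress = 71*1000*(8e-06 - 6.7e-06)*678 = 62.6 MPa

62.6


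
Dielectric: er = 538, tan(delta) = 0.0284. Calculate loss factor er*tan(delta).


Loss = 538 * 0.0284 = 15.279

15.279


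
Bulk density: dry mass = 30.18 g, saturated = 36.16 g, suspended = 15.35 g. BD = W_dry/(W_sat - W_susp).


BD = 30.18 / (36.16 - 15.35) = 30.18 / 20.81 = 1.45 g/cm^3

1.45


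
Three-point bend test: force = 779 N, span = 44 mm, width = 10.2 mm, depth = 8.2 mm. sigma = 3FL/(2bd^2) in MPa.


sigma = 3*779*44/(2*10.2*8.2^2) = 75.0 MPa

75.0


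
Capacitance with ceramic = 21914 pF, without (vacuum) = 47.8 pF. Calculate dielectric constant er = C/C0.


er = 21914 / 47.8 = 458.45

458.45


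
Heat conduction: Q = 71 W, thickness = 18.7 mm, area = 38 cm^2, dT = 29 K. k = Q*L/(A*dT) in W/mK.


k = 71*18.7/1000/(38/10000*29) = 12.05 W/mK

12.05


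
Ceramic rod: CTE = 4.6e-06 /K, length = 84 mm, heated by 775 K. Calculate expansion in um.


dL = 4.6e-06 * 84 * 775 * 1000 = 299.46 um

299.46


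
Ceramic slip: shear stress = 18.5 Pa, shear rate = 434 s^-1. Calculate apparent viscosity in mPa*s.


eta = tau/gamma * 1000 = 18.5/434 * 1000 = 42.6 mPa*s

42.6


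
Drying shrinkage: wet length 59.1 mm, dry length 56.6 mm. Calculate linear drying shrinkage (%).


DS = (59.1 - 56.6) / 59.1 * 100 = 4.23%

4.23


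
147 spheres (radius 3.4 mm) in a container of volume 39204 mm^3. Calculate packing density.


V_sphere = 4/3*pi*3.4^3 = 164.6362 mm^3
Total V = 147*164.6362 = 24201.5214 mm^3
PD = 24201.5214 / 39204 = 0.617

0.617


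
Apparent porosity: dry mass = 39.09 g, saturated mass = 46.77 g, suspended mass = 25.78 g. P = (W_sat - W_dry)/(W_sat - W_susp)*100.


P = (46.77 - 39.09) / (46.77 - 25.78) * 100 = 7.68 / 20.99 * 100 = 36.6%

36.6


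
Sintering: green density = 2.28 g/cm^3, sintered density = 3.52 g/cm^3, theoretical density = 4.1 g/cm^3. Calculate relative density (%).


Relative = 3.52 / 4.1 * 100 = 85.9%

85.9


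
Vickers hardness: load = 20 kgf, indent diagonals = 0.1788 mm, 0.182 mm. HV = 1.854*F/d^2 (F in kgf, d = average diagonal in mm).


d_avg = (0.1788+0.182)/2 = 0.1804 mm
HV = 1.854*20/0.1804^2 = 1139

1139


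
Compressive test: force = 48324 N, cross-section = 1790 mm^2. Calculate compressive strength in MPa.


CS = 48324 / 1790 = 27.0 MPa

27.0


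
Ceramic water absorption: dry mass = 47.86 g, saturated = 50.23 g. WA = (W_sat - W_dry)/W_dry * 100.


WA = (50.23 - 47.86) / 47.86 * 100 = 4.95%

4.95


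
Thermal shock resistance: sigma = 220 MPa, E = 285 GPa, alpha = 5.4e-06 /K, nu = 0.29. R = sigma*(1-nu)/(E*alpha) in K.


R = 220*(1-0.29)/(285*1000*5.4e-06) = 101 K

101


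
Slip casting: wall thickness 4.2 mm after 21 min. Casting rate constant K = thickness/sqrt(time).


K = 4.2 / sqrt(21) = 4.2 / 4.5826 = 0.917 mm/min^0.5

0.917


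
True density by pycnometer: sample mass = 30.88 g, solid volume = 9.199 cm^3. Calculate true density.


TD = 30.88 / 9.199 = 3.357 g/cm^3

3.357


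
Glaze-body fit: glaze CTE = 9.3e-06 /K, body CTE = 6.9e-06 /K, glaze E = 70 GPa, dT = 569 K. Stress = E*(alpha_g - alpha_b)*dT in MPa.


Stress = 70*1000*(9.3e-06 - 6.9e-06)*569 = 95.6 MPa

95.6


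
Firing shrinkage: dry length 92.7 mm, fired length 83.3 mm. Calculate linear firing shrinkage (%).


FS = (92.7 - 83.3) / 92.7 * 100 = 10.14%

10.14


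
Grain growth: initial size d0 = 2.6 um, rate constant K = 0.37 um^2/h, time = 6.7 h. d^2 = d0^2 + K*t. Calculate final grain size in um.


d^2 = 2.6^2 + 0.37*6.7 = 9.239
d = sqrt(9.239) = 3.04 um

3.04


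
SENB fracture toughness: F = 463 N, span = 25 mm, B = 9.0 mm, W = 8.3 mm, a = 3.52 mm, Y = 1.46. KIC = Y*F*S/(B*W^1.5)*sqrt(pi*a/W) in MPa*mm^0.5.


KIC = 1.46*463*25/(9.0*8.3^1.5)*sqrt(pi*3.52/8.3) = 90.64

90.64


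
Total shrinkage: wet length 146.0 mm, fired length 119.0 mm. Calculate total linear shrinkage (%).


TS = (146.0 - 119.0) / 146.0 * 100 = 18.49%

18.49


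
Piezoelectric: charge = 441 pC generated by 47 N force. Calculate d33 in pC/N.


d33 = 441 / 47 = 9.4 pC/N

9.4


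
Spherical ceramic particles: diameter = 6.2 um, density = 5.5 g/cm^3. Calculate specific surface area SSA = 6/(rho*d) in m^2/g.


SSA = 6 / (5.5 * 6.2) = 0.176 m^2/g

0.176


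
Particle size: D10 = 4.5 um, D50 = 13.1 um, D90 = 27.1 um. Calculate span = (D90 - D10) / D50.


Span = (27.1 - 4.5) / 13.1 = 22.6 / 13.1 = 1.725

1.725


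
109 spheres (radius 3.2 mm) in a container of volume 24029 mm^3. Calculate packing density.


V_sphere = 4/3*pi*3.2^3 = 137.2583 mm^3
Total V = 109*137.2583 = 14961.1547 mm^3
PD = 14961.1547 / 24029 = 0.623

0.623


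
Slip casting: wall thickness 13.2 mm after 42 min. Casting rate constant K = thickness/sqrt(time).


K = 13.2 / sqrt(42) = 13.2 / 6.4807 = 2.037 mm/min^0.5

2.037


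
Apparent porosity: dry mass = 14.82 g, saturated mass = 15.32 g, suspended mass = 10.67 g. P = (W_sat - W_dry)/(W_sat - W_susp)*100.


P = (15.32 - 14.82) / (15.32 - 10.67) * 100 = 0.5 / 4.65 * 100 = 10.8%

10.8


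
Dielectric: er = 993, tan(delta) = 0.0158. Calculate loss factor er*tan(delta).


Loss = 993 * 0.0158 = 15.689

15.689


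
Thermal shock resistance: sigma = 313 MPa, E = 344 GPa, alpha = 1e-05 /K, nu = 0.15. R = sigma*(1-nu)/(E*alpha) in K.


R = 313*(1-0.15)/(344*1000*1e-05) = 77 K

77


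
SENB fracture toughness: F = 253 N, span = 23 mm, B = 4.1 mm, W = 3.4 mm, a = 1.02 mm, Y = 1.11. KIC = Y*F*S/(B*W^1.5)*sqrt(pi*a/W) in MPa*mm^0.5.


KIC = 1.11*253*23/(4.1*3.4^1.5)*sqrt(pi*1.02/3.4) = 243.95

243.95


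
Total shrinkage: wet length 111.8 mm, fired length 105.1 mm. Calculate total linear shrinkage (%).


TS = (111.8 - 105.1) / 111.8 * 100 = 5.99%

5.99


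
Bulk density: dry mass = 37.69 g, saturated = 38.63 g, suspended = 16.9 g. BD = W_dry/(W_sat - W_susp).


BD = 37.69 / (38.63 - 16.9) = 37.69 / 21.73 = 1.734 g/cm^3

1.734


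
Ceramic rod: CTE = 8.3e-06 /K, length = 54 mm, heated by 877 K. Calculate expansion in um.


dL = 8.3e-06 * 54 * 877 * 1000 = 393.071 um

393.071


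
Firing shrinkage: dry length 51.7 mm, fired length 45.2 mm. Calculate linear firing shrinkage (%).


FS = (51.7 - 45.2) / 51.7 * 100 = 12.57%

12.57


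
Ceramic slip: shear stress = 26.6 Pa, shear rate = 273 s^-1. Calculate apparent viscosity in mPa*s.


eta = tau/gamma * 1000 = 26.6/273 * 1000 = 97.4 mPa*s

97.4


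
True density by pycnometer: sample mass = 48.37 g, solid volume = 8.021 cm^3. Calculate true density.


TD = 48.37 / 8.021 = 6.03 g/cm^3

6.03


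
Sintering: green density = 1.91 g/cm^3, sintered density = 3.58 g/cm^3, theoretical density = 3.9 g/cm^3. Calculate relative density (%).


Relative = 3.58 / 3.9 * 100 = 91.8%

91.8


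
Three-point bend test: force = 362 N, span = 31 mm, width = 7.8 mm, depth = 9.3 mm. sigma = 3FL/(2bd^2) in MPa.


sigma = 3*362*31/(2*7.8*9.3^2) = 25.0 MPa

25.0


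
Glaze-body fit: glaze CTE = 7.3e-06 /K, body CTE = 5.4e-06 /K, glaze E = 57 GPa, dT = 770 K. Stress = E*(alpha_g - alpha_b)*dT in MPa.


Stress = 57*1000*(7.3e-06 - 5.4e-06)*770 = 83.4 MPa

83.4


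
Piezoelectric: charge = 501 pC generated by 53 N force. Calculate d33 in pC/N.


d33 = 501 / 53 = 9.5 pC/N

9.5


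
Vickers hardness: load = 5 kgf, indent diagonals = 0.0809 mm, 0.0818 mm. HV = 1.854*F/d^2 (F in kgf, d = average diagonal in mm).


d_avg = (0.0809+0.0818)/2 = 0.08135 mm
HV = 1.854*5/0.08135^2 = 1401

1401


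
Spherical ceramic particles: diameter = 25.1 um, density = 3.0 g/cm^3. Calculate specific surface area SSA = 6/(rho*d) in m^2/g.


SSA = 6 / (3.0 * 25.1) = 0.08 m^2/g

0.08


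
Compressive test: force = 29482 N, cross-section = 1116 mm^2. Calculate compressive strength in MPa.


CS = 29482 / 1116 = 26.4 MPa

26.4


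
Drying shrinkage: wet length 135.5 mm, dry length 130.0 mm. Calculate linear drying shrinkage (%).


DS = (135.5 - 130.0) / 135.5 * 100 = 4.06%

4.06


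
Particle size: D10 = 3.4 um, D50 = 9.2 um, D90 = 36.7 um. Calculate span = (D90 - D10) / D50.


Span = (36.7 - 3.4) / 9.2 = 33.3 / 9.2 = 3.62

3.62


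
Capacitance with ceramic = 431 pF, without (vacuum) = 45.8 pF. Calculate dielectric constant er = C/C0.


er = 431 / 45.8 = 9.41

9.41


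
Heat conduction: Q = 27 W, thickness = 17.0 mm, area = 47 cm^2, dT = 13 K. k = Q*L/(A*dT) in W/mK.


k = 27*17.0/1000/(47/10000*13) = 7.51 W/mK

7.51


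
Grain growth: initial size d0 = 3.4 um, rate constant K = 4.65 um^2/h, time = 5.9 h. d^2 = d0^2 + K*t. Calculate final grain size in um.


d^2 = 3.4^2 + 4.65*5.9 = 38.995
d = sqrt(38.995) = 6.24 um

6.24


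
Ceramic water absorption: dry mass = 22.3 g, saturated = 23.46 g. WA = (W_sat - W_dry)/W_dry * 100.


WA = (23.46 - 22.3) / 22.3 * 100 = 5.2%

5.2


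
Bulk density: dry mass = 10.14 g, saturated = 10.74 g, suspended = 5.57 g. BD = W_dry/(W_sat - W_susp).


BD = 10.14 / (10.74 - 5.57) = 10.14 / 5.17 = 1.961 g/cm^3

1.961


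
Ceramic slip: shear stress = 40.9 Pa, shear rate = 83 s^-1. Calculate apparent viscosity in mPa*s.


eta = tau/gamma * 1000 = 40.9/83 * 1000 = 492.8 mPa*s

492.8


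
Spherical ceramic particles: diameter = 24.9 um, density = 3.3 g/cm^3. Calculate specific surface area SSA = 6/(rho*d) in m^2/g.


SSA = 6 / (3.3 * 24.9) = 0.073 m^2/g

0.073


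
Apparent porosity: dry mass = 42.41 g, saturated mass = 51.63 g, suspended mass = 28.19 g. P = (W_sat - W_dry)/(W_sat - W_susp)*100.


P = (51.63 - 42.41) / (51.63 - 28.19) * 100 = 9.22 / 23.44 * 100 = 39.3%

39.3


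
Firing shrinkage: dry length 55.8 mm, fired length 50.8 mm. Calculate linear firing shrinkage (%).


FS = (55.8 - 50.8) / 55.8 * 100 = 8.96%

8.96


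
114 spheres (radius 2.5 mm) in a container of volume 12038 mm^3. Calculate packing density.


V_sphere = 4/3*pi*2.5^3 = 65.4498 mm^3
Total V = 114*65.4498 = 7461.2772 mm^3
PD = 7461.2772 / 12038 = 0.62

0.62


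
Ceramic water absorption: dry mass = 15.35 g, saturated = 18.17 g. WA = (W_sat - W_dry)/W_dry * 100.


WA = (18.17 - 15.35) / 15.35 * 100 = 18.37%

18.37


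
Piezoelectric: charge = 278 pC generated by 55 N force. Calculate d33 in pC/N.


d33 = 278 / 55 = 5.1 pC/N

5.1


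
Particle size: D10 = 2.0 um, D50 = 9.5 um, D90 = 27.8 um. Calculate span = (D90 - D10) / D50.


Span = (27.8 - 2.0) / 9.5 = 25.8 / 9.5 = 2.716

2.716


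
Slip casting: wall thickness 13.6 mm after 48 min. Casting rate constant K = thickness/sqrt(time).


K = 13.6 / sqrt(48) = 13.6 / 6.9282 = 1.963 mm/min^0.5

1.963


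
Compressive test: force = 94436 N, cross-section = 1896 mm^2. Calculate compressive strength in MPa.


CS = 94436 / 1896 = 49.8 MPa

49.8


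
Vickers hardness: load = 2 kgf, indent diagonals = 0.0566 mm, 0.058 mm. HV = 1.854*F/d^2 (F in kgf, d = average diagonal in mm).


d_avg = (0.0566+0.058)/2 = 0.0573 mm
HV = 1.854*2/0.0573^2 = 1129

1129


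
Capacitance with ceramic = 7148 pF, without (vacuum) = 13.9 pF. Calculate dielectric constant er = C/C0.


er = 7148 / 13.9 = 514.24

514.24


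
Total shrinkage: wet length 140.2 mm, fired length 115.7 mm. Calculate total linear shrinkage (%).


TS = (140.2 - 115.7) / 140.2 * 100 = 17.48%

17.48


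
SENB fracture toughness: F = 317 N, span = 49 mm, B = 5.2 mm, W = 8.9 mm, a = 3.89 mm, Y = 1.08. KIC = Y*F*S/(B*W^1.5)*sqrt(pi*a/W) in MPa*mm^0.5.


KIC = 1.08*317*49/(5.2*8.9^1.5)*sqrt(pi*3.89/8.9) = 142.38

142.38


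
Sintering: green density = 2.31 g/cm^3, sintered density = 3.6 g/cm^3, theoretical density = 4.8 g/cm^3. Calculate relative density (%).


Relative = 3.6 / 4.8 * 100 = 75.0%

75.0


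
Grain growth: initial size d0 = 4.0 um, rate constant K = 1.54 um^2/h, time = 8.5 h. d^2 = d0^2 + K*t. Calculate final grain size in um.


d^2 = 4.0^2 + 1.54*8.5 = 29.09
d = sqrt(29.09) = 5.39 um

5.39


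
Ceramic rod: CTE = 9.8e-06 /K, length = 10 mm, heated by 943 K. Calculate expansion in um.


dL = 9.8e-06 * 10 * 943 * 1000 = 92.414 um

92.414


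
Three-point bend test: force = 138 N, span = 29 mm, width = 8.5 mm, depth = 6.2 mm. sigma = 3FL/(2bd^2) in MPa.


sigma = 3*138*29/(2*8.5*6.2^2) = 18.4 MPa

18.4


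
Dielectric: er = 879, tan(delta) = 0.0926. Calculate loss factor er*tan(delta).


Loss = 879 * 0.0926 = 81.395

81.395


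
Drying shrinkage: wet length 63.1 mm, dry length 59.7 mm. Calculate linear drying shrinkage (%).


DS = (63.1 - 59.7) / 63.1 * 100 = 5.39%

5.39


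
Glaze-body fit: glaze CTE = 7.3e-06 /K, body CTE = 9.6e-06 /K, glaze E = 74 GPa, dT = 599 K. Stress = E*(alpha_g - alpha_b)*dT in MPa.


Stress = 74*1000*(7.3e-06 - 9.6e-06)*599 = -101.9 MPa

-101.9


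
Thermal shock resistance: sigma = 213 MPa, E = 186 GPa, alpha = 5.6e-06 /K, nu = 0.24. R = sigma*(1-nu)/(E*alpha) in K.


R = 213*(1-0.24)/(186*1000*5.6e-06) = 155 K

155


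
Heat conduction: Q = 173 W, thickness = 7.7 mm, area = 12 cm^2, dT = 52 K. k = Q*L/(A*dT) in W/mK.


k = 173*7.7/1000/(12/10000*52) = 21.35 W/mK

21.35


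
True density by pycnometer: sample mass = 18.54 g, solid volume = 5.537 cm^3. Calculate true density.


TD = 18.54 / 5.537 = 3.348 g/cm^3

3.348


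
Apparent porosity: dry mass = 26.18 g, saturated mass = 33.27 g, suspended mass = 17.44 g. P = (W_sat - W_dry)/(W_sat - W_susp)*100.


P = (33.27 - 26.18) / (33.27 - 17.44) * 100 = 7.09 / 15.83 * 100 = 44.8%

44.8


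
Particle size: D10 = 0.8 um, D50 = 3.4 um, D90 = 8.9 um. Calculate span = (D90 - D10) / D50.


Span = (8.9 - 0.8) / 3.4 = 8.1 / 3.4 = 2.382

2.382


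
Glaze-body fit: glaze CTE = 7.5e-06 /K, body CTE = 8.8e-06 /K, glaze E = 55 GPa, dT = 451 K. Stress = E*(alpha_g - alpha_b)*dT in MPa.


Stress = 55*1000*(7.5e-06 - 8.8e-06)*451 = -32.2 MPa

-32.2


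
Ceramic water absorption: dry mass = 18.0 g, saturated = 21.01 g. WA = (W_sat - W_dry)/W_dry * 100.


WA = (21.01 - 18.0) / 18.0 * 100 = 16.72%

16.72


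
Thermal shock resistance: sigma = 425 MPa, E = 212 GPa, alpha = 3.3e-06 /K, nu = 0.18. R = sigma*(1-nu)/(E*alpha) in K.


R = 425*(1-0.18)/(212*1000*3.3e-06) = 498 K

498


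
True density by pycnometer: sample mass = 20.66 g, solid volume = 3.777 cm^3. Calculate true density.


TD = 20.66 / 3.777 = 5.47 g/cm^3

5.47


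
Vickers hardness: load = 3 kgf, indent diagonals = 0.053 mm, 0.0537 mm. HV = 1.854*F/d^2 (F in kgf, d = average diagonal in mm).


d_avg = (0.053+0.0537)/2 = 0.05335 mm
HV = 1.854*3/0.05335^2 = 1954

1954


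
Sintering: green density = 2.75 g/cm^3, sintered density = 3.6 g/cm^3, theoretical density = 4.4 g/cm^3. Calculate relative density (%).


Relative = 3.6 / 4.4 * 100 = 81.8%

81.8


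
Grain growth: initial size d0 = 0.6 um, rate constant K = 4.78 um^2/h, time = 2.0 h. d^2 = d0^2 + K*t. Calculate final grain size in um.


d^2 = 0.6^2 + 4.78*2.0 = 9.92
d = sqrt(9.92) = 3.15 um

3.15


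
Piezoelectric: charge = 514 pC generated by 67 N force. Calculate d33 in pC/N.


d33 = 514 / 67 = 7.7 pC/N

7.7


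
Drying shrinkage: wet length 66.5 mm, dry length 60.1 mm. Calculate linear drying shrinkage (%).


DS = (66.5 - 60.1) / 66.5 * 100 = 9.62%

9.62


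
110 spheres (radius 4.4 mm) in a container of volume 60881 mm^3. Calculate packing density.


V_sphere = 4/3*pi*4.4^3 = 356.8179 mm^3
Total V = 110*356.8179 = 39249.969 mm^3
PD = 39249.969 / 60881 = 0.645

0.645


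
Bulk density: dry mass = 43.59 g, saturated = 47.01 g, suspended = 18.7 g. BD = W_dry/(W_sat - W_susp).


BD = 43.59 / (47.01 - 18.7) = 43.59 / 28.31 = 1.54 g/cm^3

1.54


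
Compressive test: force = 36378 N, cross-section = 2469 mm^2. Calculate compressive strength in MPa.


CS = 36378 / 2469 = 14.7 MPa

14.7


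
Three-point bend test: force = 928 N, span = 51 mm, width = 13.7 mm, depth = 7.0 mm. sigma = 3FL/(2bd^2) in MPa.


sigma = 3*928*51/(2*13.7*7.0^2) = 105.8 MPa

105.8


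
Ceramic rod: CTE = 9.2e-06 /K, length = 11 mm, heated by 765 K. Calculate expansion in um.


dL = 9.2e-06 * 11 * 765 * 1000 = 77.418 um

77.418


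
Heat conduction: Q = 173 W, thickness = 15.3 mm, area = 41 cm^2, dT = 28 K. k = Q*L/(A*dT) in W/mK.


k = 173*15.3/1000/(41/10000*28) = 23.06 W/mK

23.06


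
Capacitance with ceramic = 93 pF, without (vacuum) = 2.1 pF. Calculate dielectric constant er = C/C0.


er = 93 / 2.1 = 44.29

44.29


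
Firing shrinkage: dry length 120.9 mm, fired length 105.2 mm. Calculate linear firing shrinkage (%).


FS = (120.9 - 105.2) / 120.9 * 100 = 12.99%

12.99


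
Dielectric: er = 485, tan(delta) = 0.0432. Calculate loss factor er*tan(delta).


Loss = 485 * 0.0432 = 20.952

20.952


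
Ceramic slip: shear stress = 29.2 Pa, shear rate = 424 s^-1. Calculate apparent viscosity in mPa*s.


eta = tau/gamma * 1000 = 29.2/424 * 1000 = 68.9 mPa*s

68.9


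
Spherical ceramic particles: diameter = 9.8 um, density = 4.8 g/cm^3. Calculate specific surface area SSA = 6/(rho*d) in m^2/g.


SSA = 6 / (4.8 * 9.8) = 0.128 m^2/g

0.128


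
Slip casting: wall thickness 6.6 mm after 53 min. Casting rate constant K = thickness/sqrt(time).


K = 6.6 / sqrt(53) = 6.6 / 7.2801 = 0.907 mm/min^0.5

0.907


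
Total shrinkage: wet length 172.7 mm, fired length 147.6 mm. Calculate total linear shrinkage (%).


TS = (172.7 - 147.6) / 172.7 * 100 = 14.53%

14.53


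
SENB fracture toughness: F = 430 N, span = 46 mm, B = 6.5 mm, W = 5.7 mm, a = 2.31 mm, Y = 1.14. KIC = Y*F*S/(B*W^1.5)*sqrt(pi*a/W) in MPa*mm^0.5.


KIC = 1.14*430*46/(6.5*5.7^1.5)*sqrt(pi*2.31/5.7) = 287.64

287.64


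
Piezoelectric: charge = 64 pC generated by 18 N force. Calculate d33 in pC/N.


d33 = 64 / 18 = 3.6 pC/N

3.6


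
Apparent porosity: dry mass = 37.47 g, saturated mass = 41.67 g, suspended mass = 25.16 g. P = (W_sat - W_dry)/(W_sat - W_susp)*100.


P = (41.67 - 37.47) / (41.67 - 25.16) * 100 = 4.2 / 16.51 * 100 = 25.4%

25.4


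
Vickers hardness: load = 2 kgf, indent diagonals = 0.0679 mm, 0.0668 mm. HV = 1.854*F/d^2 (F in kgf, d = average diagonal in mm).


d_avg = (0.0679+0.0668)/2 = 0.06735 mm
HV = 1.854*2/0.06735^2 = 817

817


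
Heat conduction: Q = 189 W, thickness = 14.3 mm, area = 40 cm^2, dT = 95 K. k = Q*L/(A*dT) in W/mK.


k = 189*14.3/1000/(40/10000*95) = 7.11 W/mK

7.11


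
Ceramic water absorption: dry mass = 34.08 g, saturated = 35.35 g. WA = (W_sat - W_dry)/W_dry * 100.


WA = (35.35 - 34.08) / 34.08 * 100 = 3.73%

3.73


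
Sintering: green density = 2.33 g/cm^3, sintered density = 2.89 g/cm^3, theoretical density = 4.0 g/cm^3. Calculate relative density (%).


Relative = 2.89 / 4.0 * 100 = 72.3%

72.3


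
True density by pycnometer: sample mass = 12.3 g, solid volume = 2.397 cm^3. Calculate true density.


TD = 12.3 / 2.397 = 5.131 g/cm^3

5.131


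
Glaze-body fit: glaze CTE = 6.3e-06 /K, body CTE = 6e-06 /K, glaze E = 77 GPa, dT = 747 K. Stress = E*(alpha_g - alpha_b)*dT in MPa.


Stress = 77*1000*(6.3e-06 - 6e-06)*747 = 17.3 MPa

17.3


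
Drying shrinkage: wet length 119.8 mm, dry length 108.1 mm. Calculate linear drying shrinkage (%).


DS = (119.8 - 108.1) / 119.8 * 100 = 9.77%

9.77


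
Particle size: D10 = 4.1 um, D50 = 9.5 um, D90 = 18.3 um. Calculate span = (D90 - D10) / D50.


Span = (18.3 - 4.1) / 9.5 = 14.2 / 9.5 = 1.495

1.495


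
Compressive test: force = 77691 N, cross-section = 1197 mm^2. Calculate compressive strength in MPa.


CS = 77691 / 1197 = 64.9 MPa

64.9


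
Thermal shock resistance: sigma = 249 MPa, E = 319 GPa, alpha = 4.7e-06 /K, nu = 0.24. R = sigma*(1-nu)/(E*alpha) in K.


R = 249*(1-0.24)/(319*1000*4.7e-06) = 126 K

126


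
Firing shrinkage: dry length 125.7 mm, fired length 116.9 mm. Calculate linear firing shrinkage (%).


FS = (125.7 - 116.9) / 125.7 * 100 = 7.0%

7.0


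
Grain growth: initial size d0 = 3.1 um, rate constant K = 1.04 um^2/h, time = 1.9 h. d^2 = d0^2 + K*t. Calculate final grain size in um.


d^2 = 3.1^2 + 1.04*1.9 = 11.586
d = sqrt(11.586) = 3.4 um

3.4


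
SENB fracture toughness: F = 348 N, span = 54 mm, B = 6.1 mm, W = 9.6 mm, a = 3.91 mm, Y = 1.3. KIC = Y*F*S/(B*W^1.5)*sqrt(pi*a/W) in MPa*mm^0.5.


KIC = 1.3*348*54/(6.1*9.6^1.5)*sqrt(pi*3.91/9.6) = 152.3

152.3


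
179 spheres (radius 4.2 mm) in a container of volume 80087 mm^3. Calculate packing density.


V_sphere = 4/3*pi*4.2^3 = 310.3391 mm^3
Total V = 179*310.3391 = 55550.6989 mm^3
PD = 55550.6989 / 80087 = 0.694

0.694


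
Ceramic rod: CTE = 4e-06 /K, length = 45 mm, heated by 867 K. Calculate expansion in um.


dL = 4e-06 * 45 * 867 * 1000 = 156.06 um

156.06


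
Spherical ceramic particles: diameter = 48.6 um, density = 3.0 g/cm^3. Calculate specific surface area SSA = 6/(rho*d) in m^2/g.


SSA = 6 / (3.0 * 48.6) = 0.041 m^2/g

0.041


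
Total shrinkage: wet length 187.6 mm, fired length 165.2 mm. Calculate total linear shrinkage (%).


TS = (187.6 - 165.2) / 187.6 * 100 = 11.94%

11.94


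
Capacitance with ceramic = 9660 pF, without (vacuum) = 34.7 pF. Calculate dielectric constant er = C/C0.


er = 9660 / 34.7 = 278.39

278.39


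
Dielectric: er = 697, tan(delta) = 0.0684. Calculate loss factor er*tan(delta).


Loss = 697 * 0.0684 = 47.675

47.675


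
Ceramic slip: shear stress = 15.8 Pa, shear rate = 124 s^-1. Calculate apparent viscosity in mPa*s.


eta = tau/gamma * 1000 = 15.8/124 * 1000 = 127.4 mPa*s

127.4


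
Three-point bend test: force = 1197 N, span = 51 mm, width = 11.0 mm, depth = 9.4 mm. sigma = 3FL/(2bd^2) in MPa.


sigma = 3*1197*51/(2*11.0*9.4^2) = 94.2 MPa

94.2


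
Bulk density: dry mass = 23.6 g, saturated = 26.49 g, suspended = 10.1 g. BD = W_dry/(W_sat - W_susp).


BD = 23.6 / (26.49 - 10.1) = 23.6 / 16.39 = 1.44 g/cm^3

1.44


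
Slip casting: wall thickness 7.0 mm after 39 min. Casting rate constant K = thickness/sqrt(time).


K = 7.0 / sqrt(39) = 7.0 / 6.245 = 1.121 mm/min^0.5

1.121


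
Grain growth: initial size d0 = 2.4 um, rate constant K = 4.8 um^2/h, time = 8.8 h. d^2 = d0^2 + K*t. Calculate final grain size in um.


d^2 = 2.4^2 + 4.8*8.8 = 48.0
d = sqrt(48.0) = 6.93 um

6.93


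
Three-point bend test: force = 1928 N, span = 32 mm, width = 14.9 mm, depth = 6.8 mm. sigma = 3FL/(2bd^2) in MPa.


sigma = 3*1928*32/(2*14.9*6.8^2) = 134.3 MPa

134.3


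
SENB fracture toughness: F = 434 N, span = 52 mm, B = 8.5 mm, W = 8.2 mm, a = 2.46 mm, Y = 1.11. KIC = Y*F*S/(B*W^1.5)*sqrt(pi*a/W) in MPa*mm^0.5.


KIC = 1.11*434*52/(8.5*8.2^1.5)*sqrt(pi*2.46/8.2) = 121.85

121.85


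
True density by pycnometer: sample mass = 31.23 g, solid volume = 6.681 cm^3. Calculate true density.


TD = 31.23 / 6.681 = 4.674 g/cm^3

4.674


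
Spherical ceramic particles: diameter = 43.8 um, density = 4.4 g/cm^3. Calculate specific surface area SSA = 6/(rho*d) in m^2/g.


SSA = 6 / (4.4 * 43.8) = 0.031 m^2/g

0.031


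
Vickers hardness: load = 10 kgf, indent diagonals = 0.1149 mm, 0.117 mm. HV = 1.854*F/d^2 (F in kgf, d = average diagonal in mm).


d_avg = (0.1149+0.117)/2 = 0.11595 mm
HV = 1.854*10/0.11595^2 = 1379

1379


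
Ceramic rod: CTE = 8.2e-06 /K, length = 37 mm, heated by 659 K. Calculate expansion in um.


dL = 8.2e-06 * 37 * 659 * 1000 = 199.941 um

199.941


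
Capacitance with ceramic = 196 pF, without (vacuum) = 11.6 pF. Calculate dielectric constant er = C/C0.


er = 196 / 11.6 = 16.9

16.9


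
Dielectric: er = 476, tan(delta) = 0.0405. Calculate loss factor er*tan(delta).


Loss = 476 * 0.0405 = 19.278

19.278


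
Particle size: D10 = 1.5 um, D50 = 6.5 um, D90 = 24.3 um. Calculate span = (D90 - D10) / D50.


Span = (24.3 - 1.5) / 6.5 = 22.8 / 6.5 = 3.508

3.508


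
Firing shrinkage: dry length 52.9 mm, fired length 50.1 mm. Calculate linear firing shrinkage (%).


FS = (52.9 - 50.1) / 52.9 * 100 = 5.29%

5.29


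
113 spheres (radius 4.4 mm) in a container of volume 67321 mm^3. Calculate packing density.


V_sphere = 4/3*pi*4.4^3 = 356.8179 mm^3
Total V = 113*356.8179 = 40320.4227 mm^3
PD = 40320.4227 / 67321 = 0.599

0.599


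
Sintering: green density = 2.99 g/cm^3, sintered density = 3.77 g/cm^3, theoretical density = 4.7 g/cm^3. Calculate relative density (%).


Relative = 3.77 / 4.7 * 100 = 80.2%

80.2


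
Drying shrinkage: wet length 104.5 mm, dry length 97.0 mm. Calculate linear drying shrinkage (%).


DS = (104.5 - 97.0) / 104.5 * 100 = 7.18%

7.18


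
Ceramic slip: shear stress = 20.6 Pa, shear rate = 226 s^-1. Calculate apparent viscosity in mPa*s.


eta = tau/gamma * 1000 = 20.6/226 * 1000 = 91.2 mPa*s

91.2


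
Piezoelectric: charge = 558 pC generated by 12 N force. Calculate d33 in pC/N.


d33 = 558 / 12 = 46.5 pC/N

46.5


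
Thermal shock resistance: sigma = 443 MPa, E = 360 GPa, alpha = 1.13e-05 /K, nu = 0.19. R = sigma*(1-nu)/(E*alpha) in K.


R = 443*(1-0.19)/(360*1000*1.13e-05) = 88 K

88


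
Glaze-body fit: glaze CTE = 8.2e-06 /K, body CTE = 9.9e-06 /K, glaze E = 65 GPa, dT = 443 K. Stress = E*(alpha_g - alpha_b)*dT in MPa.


Stress = 65*1000*(8.2e-06 - 9.9e-06)*443 = -49.0 MPa

-49.0


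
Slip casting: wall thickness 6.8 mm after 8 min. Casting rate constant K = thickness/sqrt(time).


K = 6.8 / sqrt(8) = 6.8 / 2.8284 = 2.404 mm/min^0.5

2.404


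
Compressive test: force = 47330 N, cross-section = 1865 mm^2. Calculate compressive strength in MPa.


CS = 47330 / 1865 = 25.4 MPa

25.4


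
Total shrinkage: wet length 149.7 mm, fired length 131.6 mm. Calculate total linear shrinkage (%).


TS = (149.7 - 131.6) / 149.7 * 100 = 12.09%

12.09


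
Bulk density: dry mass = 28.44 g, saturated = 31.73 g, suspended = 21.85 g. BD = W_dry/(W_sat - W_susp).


BD = 28.44 / (31.73 - 21.85) = 28.44 / 9.88 = 2.879 g/cm^3

2.879


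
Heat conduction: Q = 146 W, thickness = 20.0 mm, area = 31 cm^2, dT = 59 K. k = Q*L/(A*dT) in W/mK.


k = 146*20.0/1000/(31/10000*59) = 15.97 W/mK

15.97


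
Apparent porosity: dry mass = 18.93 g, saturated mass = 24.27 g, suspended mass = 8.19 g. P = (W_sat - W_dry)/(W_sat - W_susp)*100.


P = (24.27 - 18.93) / (24.27 - 8.19) * 100 = 5.34 / 16.08 * 100 = 33.2%

33.2


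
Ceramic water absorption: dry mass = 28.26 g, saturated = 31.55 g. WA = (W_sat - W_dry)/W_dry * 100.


WA = (31.55 - 28.26) / 28.26 * 100 = 11.64%

11.64


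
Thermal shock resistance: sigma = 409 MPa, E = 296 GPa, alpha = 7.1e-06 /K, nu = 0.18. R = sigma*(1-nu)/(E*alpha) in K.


R = 409*(1-0.18)/(296*1000*7.1e-06) = 160 K

160


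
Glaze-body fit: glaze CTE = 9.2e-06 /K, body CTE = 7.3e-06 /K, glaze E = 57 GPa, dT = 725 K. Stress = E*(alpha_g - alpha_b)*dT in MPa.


Stress = 57*1000*(9.2e-06 - 7.3e-06)*725 = 78.5 MPa

78.5


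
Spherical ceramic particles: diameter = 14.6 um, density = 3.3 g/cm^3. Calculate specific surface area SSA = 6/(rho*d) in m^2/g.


SSA = 6 / (3.3 * 14.6) = 0.125 m^2/g

0.125


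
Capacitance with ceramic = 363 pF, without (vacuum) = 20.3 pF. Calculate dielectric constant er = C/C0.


er = 363 / 20.3 = 17.88

17.88


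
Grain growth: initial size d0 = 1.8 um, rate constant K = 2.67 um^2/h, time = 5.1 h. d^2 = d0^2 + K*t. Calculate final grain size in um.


d^2 = 1.8^2 + 2.67*5.1 = 16.857
d = sqrt(16.857) = 4.11 um

4.11


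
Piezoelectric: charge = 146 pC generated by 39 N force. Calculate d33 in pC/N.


d33 = 146 / 39 = 3.7 pC/N

3.7


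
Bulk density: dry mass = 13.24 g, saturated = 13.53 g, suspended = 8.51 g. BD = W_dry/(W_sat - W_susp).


BD = 13.24 / (13.53 - 8.51) = 13.24 / 5.02 = 2.637 g/cm^3

2.637


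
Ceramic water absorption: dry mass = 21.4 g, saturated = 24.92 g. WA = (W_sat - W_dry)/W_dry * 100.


WA = (24.92 - 21.4) / 21.4 * 100 = 16.45%

16.45


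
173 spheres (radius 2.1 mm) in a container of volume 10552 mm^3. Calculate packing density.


V_sphere = 4/3*pi*2.1^3 = 38.7924 mm^3
Total V = 173*38.7924 = 6711.0852 mm^3
PD = 6711.0852 / 10552 = 0.636

0.636


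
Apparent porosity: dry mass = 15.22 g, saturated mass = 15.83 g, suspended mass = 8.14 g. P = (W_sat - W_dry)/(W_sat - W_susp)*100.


P = (15.83 - 15.22) / (15.83 - 8.14) * 100 = 0.61 / 7.69 * 100 = 7.9%

7.9


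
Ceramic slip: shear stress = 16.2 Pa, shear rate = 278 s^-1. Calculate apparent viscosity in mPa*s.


eta = tau/gamma * 1000 = 16.2/278 * 1000 = 58.3 mPa*s

58.3


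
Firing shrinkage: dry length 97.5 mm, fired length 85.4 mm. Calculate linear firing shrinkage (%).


FS = (97.5 - 85.4) / 97.5 * 100 = 12.41%

12.41


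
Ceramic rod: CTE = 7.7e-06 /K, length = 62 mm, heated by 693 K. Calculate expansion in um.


dL = 7.7e-06 * 62 * 693 * 1000 = 330.838 um

330.838


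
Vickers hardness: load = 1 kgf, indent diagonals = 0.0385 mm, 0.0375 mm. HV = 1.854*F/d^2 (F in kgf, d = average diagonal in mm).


d_avg = (0.0385+0.0375)/2 = 0.038 mm
HV = 1.854*1/0.038^2 = 1284

1284


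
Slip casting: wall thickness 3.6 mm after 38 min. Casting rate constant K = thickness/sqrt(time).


K = 3.6 / sqrt(38) = 3.6 / 6.1644 = 0.584 mm/min^0.5

0.584


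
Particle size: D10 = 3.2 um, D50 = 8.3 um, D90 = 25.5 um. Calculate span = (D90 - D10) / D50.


Span = (25.5 - 3.2) / 8.3 = 22.3 / 8.3 = 2.687

2.687


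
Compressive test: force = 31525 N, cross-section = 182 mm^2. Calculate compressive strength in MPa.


CS = 31525 / 182 = 173.2 MPa

173.2


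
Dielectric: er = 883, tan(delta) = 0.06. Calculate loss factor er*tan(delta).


Loss = 883 * 0.06 = 52.98

52.98


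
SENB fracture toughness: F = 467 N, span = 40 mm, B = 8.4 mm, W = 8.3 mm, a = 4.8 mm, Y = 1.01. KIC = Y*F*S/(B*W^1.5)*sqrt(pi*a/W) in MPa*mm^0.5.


KIC = 1.01*467*40/(8.4*8.3^1.5)*sqrt(pi*4.8/8.3) = 126.61

126.61


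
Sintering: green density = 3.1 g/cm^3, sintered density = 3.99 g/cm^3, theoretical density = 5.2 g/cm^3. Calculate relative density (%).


Relative = 3.99 / 5.2 * 100 = 76.7%

76.7


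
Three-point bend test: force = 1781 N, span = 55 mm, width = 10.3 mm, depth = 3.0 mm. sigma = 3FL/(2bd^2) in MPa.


sigma = 3*1781*55/(2*10.3*3.0^2) = 1585.0 MPa

1585.0


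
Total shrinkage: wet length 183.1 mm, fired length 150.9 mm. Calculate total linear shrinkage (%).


TS = (183.1 - 150.9) / 183.1 * 100 = 17.59%

17.59


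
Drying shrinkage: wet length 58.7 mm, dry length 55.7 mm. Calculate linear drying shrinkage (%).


DS = (58.7 - 55.7) / 58.7 * 100 = 5.11%

5.11


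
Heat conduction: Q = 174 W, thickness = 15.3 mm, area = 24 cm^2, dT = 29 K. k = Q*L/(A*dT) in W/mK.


k = 174*15.3/1000/(24/10000*29) = 38.25 W/mK

38.25


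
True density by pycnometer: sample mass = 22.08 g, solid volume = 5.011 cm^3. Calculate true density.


TD = 22.08 / 5.011 = 4.406 g/cm^3

4.406


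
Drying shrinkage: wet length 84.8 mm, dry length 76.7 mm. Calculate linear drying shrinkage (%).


DS = (84.8 - 76.7) / 84.8 * 100 = 9.55%

9.55


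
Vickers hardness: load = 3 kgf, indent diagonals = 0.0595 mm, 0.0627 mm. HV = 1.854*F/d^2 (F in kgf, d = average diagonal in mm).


d_avg = (0.0595+0.0627)/2 = 0.0611 mm
HV = 1.854*3/0.0611^2 = 1490

1490


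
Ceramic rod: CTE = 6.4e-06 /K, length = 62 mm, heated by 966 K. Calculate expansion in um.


dL = 6.4e-06 * 62 * 966 * 1000 = 383.309 um

383.309


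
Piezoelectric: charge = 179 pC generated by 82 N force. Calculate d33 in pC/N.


d33 = 179 / 82 = 2.2 pC/N

2.2


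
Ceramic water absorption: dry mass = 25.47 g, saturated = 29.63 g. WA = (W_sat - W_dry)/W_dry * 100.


WA = (29.63 - 25.47) / 25.47 * 100 = 16.33%

16.33


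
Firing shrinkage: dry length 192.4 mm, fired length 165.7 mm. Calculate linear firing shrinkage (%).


FS = (192.4 - 165.7) / 192.4 * 100 = 13.88%

13.88


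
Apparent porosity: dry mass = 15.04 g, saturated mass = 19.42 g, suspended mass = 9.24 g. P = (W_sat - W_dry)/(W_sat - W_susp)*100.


P = (19.42 - 15.04) / (19.42 - 9.24) * 100 = 4.38 / 10.18 * 100 = 43.0%

43.0


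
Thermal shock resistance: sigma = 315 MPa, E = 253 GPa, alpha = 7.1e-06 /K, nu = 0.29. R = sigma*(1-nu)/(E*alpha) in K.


R = 315*(1-0.29)/(253*1000*7.1e-06) = 125 K

125


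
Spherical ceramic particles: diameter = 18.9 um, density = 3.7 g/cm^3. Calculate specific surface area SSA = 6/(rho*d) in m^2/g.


SSA = 6 / (3.7 * 18.9) = 0.086 m^2/g

0.086


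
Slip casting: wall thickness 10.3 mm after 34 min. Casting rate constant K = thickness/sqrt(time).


K = 10.3 / sqrt(34) = 10.3 / 5.831 = 1.766 mm/min^0.5

1.766


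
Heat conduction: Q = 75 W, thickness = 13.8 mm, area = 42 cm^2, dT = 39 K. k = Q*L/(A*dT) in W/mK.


k = 75*13.8/1000/(42/10000*39) = 6.32 W/mK

6.32


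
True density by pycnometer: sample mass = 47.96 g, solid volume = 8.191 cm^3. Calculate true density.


TD = 47.96 / 8.191 = 5.855 g/cm^3

5.855


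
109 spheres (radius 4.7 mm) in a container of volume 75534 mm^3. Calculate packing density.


V_sphere = 4/3*pi*4.7^3 = 434.8928 mm^3
Total V = 109*434.8928 = 47403.3152 mm^3
PD = 47403.3152 / 75534 = 0.628

0.628


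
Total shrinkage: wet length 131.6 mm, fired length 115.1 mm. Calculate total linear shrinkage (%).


TS = (131.6 - 115.1) / 131.6 * 100 = 12.54%

12.54


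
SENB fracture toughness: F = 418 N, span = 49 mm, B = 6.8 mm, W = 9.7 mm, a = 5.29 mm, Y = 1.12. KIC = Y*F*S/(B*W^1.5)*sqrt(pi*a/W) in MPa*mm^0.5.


KIC = 1.12*418*49/(6.8*9.7^1.5)*sqrt(pi*5.29/9.7) = 146.16

146.16


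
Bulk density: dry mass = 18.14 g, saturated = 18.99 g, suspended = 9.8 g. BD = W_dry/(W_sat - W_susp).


BD = 18.14 / (18.99 - 9.8) = 18.14 / 9.19 = 1.974 g/cm^3

1.974


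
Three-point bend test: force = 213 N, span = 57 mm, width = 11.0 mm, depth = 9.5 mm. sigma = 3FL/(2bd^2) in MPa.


sigma = 3*213*57/(2*11.0*9.5^2) = 18.3 MPa

18.3


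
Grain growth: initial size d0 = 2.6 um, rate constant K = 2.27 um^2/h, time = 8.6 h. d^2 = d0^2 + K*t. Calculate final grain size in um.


d^2 = 2.6^2 + 2.27*8.6 = 26.282
d = sqrt(26.282) = 5.13 um

5.13


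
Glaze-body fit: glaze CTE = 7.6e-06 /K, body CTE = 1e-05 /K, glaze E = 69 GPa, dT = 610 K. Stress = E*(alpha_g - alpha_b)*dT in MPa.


Stress = 69*1000*(7.6e-06 - 1e-05)*610 = -101.0 MPa

-101.0


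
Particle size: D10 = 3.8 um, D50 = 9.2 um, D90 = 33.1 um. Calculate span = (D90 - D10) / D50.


Span = (33.1 - 3.8) / 9.2 = 29.3 / 9.2 = 3.185

3.185


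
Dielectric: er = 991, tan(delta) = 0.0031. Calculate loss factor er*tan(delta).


Loss = 991 * 0.0031 = 3.072

3.072


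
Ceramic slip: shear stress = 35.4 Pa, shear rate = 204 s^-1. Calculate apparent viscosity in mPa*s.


eta = tau/gamma * 1000 = 35.4/204 * 1000 = 173.5 mPa*s

173.5
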